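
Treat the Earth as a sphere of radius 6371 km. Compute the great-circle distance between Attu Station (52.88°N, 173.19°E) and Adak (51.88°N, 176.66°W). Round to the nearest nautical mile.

376 nmi

Δλ = -176.66 − 173.19 = -349.85°; wrapped into (−180°, 180°]: 10.15°.
Δφ = 51.88 − 52.88 = -1.00°.
a = sin²(Δφ/2) + cos φ₁ · cos φ₂ · sin²(Δλ/2) = 0.002991.
c = 2·atan2(√a, √(1−a)) = 0.10944 rad → d = 6371·c ≈ 697.24 km ≈ 376.48 nmi.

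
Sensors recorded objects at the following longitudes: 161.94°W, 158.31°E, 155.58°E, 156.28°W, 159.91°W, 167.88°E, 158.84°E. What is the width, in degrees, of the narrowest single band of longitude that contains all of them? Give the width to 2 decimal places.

48.14°

Sort the longitudes: -161.94°, -159.91°, -156.28°, +155.58°, +158.31°, +158.84°, +167.88°.
Eastward gaps between consecutive values (wrapping around): 2.03°, 3.63°, 311.86°, 2.73°, 0.53°, 9.04°, 30.18°.
Largest gap = 311.86° ⇒ minimal covering band is its complement: 360° − 311.86° = 48.14°.
Band runs from +155.58° eastward to -156.28°, crossing the antimeridian.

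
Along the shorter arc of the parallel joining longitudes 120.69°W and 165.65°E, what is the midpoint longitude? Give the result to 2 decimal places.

157.52°W

Signed shortest Δλ from -120.69° to +165.65° is -73.66°.
Midpoint longitude = -120.69° + (-73.66°)/2 = -120.69° − 36.83° = -157.52°.
(The naïve average (-120.69 + +165.65)/2 = 22.48° is on the wrong side of the globe.)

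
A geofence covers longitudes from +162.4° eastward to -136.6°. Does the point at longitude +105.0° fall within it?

Band width going east from +162.4° to -136.6°: ((-136.6 − 162.4) mod 360) = 61.0°.
Offset of +105.0° east of the west edge: ((105.0 − 162.4) mod 360) = 302.6°.
302.6° > 61.0° ⇒ outside.

No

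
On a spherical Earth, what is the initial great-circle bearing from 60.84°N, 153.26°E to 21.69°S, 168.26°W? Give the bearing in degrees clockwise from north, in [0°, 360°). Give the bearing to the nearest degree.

Δλ = -168.26 − 153.26 = -321.52°; wrapped into (−180°, 180°]: 38.48°.
θ = atan2( sin Δλ · cos φ₂ , cos φ₁ · sin φ₂ − sin φ₁ · cos φ₂ · cos Δλ )
  = atan2(0.57818, -0.81529) = 144.657° → normalised to [0°, 360°): 144.657°.

145°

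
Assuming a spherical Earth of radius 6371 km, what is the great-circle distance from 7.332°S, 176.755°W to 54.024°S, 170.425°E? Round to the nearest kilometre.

5318 km

Δλ = 170.425 − -176.755 = 347.180°; wrapped into (−180°, 180°]: -12.820°.
Δφ = -54.024 − -7.332 = -46.692°.
a = sin²(Δφ/2) + cos φ₁ · cos φ₂ · sin²(Δλ/2) = 0.164302.
c = 2·atan2(√a, √(1−a)) = 0.83471 rad → d = 6371·c ≈ 5317.91 km.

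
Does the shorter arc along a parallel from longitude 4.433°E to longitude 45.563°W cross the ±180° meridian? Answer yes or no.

Signed shortest Δλ = ((-45.563 − 4.433 + 180) mod 360) − 180 = -49.996°.
Going west by 49.996° from +4.433° reaches -45.563° without touching 180°.

No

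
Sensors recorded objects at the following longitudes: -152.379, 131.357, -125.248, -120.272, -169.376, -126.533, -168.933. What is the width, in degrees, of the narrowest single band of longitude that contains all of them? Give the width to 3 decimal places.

Sort the longitudes: -169.376°, -168.933°, -152.379°, -126.533°, -125.248°, -120.272°, +131.357°.
Eastward gaps between consecutive values (wrapping around): 0.443°, 16.554°, 25.846°, 1.285°, 4.976°, 251.629°, 59.267°.
Largest gap = 251.629° ⇒ minimal covering band is its complement: 360° − 251.629° = 108.371°.
Band runs from +131.357° eastward to -120.272°, crossing the antimeridian.

108.371°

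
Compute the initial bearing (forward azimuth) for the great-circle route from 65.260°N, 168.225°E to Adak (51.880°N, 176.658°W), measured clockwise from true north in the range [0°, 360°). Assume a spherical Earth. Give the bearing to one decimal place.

142.8°

Δλ = -176.658 − 168.225 = -344.883°; wrapped into (−180°, 180°]: 15.117°.
θ = atan2( sin Δλ · cos φ₂ , cos φ₁ · sin φ₂ − sin φ₁ · cos φ₂ · cos Δλ )
  = atan2(0.16099, -0.21201) = 142.789° → normalised to [0°, 360°): 142.789°.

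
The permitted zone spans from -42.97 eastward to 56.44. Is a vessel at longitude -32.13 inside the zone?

Band width going east from -42.97° to +56.44°: ((56.44 − -42.97) mod 360) = 99.41°.
Offset of -32.13° east of the west edge: ((-32.13 − -42.97) mod 360) = 10.84°.
10.84° ≤ 99.41° ⇒ inside.

Yes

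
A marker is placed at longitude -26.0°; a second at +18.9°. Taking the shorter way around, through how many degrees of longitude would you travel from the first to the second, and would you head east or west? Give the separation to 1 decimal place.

Raw difference: 18.9 − -26.0 = 44.9°.
Normalise into (−180°, 180°]: 44.9° stays 44.9°.
Positive ⇒ the second point lies to the east; separation 44.9°.

44.9° east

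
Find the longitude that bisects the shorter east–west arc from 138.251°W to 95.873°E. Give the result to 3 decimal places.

158.811°E

Signed shortest Δλ from -138.251° to +95.873° is -125.876°.
Midpoint longitude = -138.251° + (-125.876°)/2 = -138.251° − 62.938° = -201.189°.
Normalise into (−180°, 180°]: +158.811°.
(The naïve average (-138.251 + +95.873)/2 = -21.189° is on the wrong side of the globe.)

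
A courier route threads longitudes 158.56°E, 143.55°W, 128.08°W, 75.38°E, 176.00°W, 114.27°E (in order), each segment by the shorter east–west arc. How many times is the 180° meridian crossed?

Leg 1: +158.56° → -143.55°, shortest Δλ = 57.89° (east) — crosses 180°.
Leg 2: -143.55° → -128.08°, shortest Δλ = 15.47° (east) — does not cross 180°.
Leg 3: -128.08° → +75.38°, shortest Δλ = -156.54° (west) — crosses 180°.
Leg 4: +75.38° → -176.00°, shortest Δλ = 108.62° (east) — crosses 180°.
Leg 5: -176.00° → +114.27°, shortest Δλ = -69.73° (west) — crosses 180°.
Total crossings: 4.

4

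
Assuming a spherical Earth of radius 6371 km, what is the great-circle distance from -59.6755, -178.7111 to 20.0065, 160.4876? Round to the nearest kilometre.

Δλ = 160.4876 − -178.7111 = 339.1987°; wrapped into (−180°, 180°]: -20.8013°.
Δφ = 20.0065 − -59.6755 = 79.6820°.
a = sin²(Δφ/2) + cos φ₁ · cos φ₂ · sin²(Δλ/2) = 0.425907.
c = 2·atan2(√a, √(1−a)) = 1.42206 rad → d = 6371·c ≈ 9059.95 km.

9060 km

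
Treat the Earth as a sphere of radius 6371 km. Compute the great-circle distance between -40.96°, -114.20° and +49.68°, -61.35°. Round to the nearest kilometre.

11321 km

Δλ = -61.35 − -114.20 = 52.85°.
Δφ = 49.68 − -40.96 = 90.64°.
a = sin²(Δφ/2) + cos φ₁ · cos φ₂ · sin²(Δλ/2) = 0.602358.
c = 2·atan2(√a, √(1−a)) = 1.77697 rad → d = 6371·c ≈ 11321.08 km.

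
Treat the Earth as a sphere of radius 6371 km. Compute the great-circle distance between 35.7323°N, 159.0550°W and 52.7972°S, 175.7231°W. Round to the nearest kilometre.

9975 km

Δλ = -175.7231 − -159.0550 = -16.6681°.
Δφ = -52.7972 − 35.7323 = -88.5295°.
a = sin²(Δφ/2) + cos φ₁ · cos φ₂ · sin²(Δλ/2) = 0.497480.
c = 2·atan2(√a, √(1−a)) = 1.56576 rad → d = 6371·c ≈ 9975.44 km.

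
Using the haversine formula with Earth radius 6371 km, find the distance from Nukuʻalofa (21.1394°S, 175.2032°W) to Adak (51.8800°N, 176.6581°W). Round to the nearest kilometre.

8121 km

Δλ = -176.6581 − -175.2032 = -1.4549°.
Δφ = 51.8800 − -21.1394 = 73.0194°.
a = sin²(Δφ/2) + cos φ₁ · cos φ₂ · sin²(Δλ/2) = 0.354069.
c = 2·atan2(√a, √(1−a)) = 1.27462 rad → d = 6371·c ≈ 8120.62 km.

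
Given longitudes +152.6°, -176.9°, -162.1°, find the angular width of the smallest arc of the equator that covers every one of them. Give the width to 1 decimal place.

Sort the longitudes: -176.9°, -162.1°, +152.6°.
Eastward gaps between consecutive values (wrapping around): 14.8°, 314.7°, 30.5°.
Largest gap = 314.7° ⇒ minimal covering band is its complement: 360° − 314.7° = 45.3°.
Band runs from +152.6° eastward to -162.1°, crossing the antimeridian.

45.3°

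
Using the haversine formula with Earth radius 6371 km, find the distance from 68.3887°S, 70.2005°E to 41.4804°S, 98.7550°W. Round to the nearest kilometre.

7764 km

Δλ = -98.7550 − 70.2005 = -168.9555°.
Δφ = -41.4804 − -68.3887 = 26.9083°.
a = sin²(Δφ/2) + cos φ₁ · cos φ₂ · sin²(Δλ/2) = 0.327509.
c = 2·atan2(√a, √(1−a)) = 1.21858 rad → d = 6371·c ≈ 7763.55 km.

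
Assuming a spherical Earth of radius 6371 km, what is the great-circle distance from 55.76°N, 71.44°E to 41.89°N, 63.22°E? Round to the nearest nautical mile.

892 nmi

Δλ = 63.22 − 71.44 = -8.22°.
Δφ = 41.89 − 55.76 = -13.87°.
a = sin²(Δφ/2) + cos φ₁ · cos φ₂ · sin²(Δλ/2) = 0.016731.
c = 2·atan2(√a, √(1−a)) = 0.25942 rad → d = 6371·c ≈ 1652.76 km ≈ 892.42 nmi.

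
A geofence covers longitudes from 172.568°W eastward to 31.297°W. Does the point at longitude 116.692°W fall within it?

Yes

Band width going east from -172.568° to -31.297°: ((-31.297 − -172.568) mod 360) = 141.271°.
Offset of -116.692° east of the west edge: ((-116.692 − -172.568) mod 360) = 55.876°.
55.876° ≤ 141.271° ⇒ inside.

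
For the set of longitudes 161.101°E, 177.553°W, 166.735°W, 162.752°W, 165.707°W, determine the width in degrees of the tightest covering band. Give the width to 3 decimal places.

Sort the longitudes: -177.553°, -166.735°, -165.707°, -162.752°, +161.101°.
Eastward gaps between consecutive values (wrapping around): 10.818°, 1.028°, 2.955°, 323.853°, 21.346°.
Largest gap = 323.853° ⇒ minimal covering band is its complement: 360° − 323.853° = 36.147°.
Band runs from +161.101° eastward to -162.752°, crossing the antimeridian.

36.147°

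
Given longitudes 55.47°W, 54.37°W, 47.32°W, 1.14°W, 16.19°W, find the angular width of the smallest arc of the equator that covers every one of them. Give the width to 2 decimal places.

Sort the longitudes: -55.47°, -54.37°, -47.32°, -16.19°, -1.14°.
Eastward gaps between consecutive values (wrapping around): 1.10°, 7.05°, 31.13°, 15.05°, 305.67°.
Largest gap = 305.67° ⇒ minimal covering band is its complement: 360° − 305.67° = 54.33°.
Band runs from -55.47° eastward to -1.14°.

54.33°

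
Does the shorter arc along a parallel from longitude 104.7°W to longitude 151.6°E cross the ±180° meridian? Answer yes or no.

Yes

Naïve |151.6 − -104.7| = 256.3° > 180°, so the shorter arc goes the other way round — across 180°.
Signed shortest Δλ = ((151.6 − -104.7 + 180) mod 360) − 180 = -103.7°.
Going west by 103.7° from -104.7° passes through 180° before reaching +151.6°.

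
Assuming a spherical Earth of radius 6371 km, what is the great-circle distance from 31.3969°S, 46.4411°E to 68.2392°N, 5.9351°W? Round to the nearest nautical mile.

Δλ = -5.9351 − 46.4411 = -52.3762°.
Δφ = 68.2392 − -31.3969 = 99.6361°.
a = sin²(Δφ/2) + cos φ₁ · cos φ₂ · sin²(Δλ/2) = 0.645328.
c = 2·atan2(√a, √(1−a)) = 1.86571 rad → d = 6371·c ≈ 11886.42 km ≈ 6418.16 nmi.

6418 nmi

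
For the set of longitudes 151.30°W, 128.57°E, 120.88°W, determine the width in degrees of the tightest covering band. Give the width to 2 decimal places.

Sort the longitudes: -151.30°, -120.88°, +128.57°.
Eastward gaps between consecutive values (wrapping around): 30.42°, 249.45°, 80.13°.
Largest gap = 249.45° ⇒ minimal covering band is its complement: 360° − 249.45° = 110.55°.
Band runs from +128.57° eastward to -120.88°, crossing the antimeridian.

110.55°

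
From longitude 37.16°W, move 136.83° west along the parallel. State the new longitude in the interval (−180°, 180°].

Start at -37.16°; shift −136.83° → -173.99°.
-173.99° already lies in (−180°, 180°].

173.99°W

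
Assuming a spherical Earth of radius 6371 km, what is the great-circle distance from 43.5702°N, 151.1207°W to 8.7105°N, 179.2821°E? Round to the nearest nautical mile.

Δλ = 179.2821 − -151.1207 = 330.4028°; wrapped into (−180°, 180°]: -29.5972°.
Δφ = 8.7105 − 43.5702 = -34.8597°.
a = sin²(Δφ/2) + cos φ₁ · cos φ₂ · sin²(Δλ/2) = 0.136446.
c = 2·atan2(√a, √(1−a)) = 0.75670 rad → d = 6371·c ≈ 4820.92 km ≈ 2603.09 nmi.

2603 nmi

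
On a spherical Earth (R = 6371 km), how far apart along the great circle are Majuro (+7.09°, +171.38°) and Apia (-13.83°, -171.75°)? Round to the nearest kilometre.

2980 km

Δλ = -171.75 − 171.38 = -343.13°; wrapped into (−180°, 180°]: 16.87°.
Δφ = -13.83 − 7.09 = -20.92°.
a = sin²(Δφ/2) + cos φ₁ · cos φ₂ · sin²(Δλ/2) = 0.053694.
c = 2·atan2(√a, √(1−a)) = 0.46769 rad → d = 6371·c ≈ 2979.64 km.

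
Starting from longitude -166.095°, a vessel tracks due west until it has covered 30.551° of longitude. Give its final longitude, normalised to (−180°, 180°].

Start at -166.095°; shift −30.551° → -196.646°.
-196.646° lies outside (−180°, 180°]; add 360° → +163.354°.

+163.354°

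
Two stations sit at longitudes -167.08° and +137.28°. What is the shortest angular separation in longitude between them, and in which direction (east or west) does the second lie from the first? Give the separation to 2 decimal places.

Raw difference: 137.28 − -167.08 = 304.36°.
Normalise into (−180°, 180°]: 304.36° − 360° = -55.64°.
Negative ⇒ the second point lies to the west; separation 55.64°.

55.64° west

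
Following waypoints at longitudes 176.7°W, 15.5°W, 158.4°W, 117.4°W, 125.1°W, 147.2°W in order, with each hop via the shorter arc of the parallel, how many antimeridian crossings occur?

Leg 1: -176.7° → -15.5°, shortest Δλ = 161.2° (east) — does not cross 180°.
Leg 2: -15.5° → -158.4°, shortest Δλ = -142.9° (west) — does not cross 180°.
Leg 3: -158.4° → -117.4°, shortest Δλ = 41.0° (east) — does not cross 180°.
Leg 4: -117.4° → -125.1°, shortest Δλ = -7.7° (west) — does not cross 180°.
Leg 5: -125.1° → -147.2°, shortest Δλ = -22.1° (west) — does not cross 180°.
Total crossings: 0.

0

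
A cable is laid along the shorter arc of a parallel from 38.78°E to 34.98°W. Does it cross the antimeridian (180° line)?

Signed shortest Δλ = ((-34.98 − 38.78 + 180) mod 360) − 180 = -73.76°.
Going west by 73.76° from +38.78° reaches -34.98° without touching 180°.

No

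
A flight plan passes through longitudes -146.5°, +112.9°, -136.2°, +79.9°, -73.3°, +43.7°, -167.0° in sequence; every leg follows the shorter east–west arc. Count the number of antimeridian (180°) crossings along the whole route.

4

Leg 1: -146.5° → +112.9°, shortest Δλ = -100.6° (west) — crosses 180°.
Leg 2: +112.9° → -136.2°, shortest Δλ = 110.9° (east) — crosses 180°.
Leg 3: -136.2° → +79.9°, shortest Δλ = -143.9° (west) — crosses 180°.
Leg 4: +79.9° → -73.3°, shortest Δλ = -153.2° (west) — does not cross 180°.
Leg 5: -73.3° → +43.7°, shortest Δλ = 117.0° (east) — does not cross 180°.
Leg 6: +43.7° → -167.0°, shortest Δλ = 149.3° (east) — crosses 180°.
Total crossings: 4.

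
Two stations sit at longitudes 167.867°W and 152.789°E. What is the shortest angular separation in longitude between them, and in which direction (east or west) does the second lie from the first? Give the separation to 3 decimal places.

Raw difference: 152.789 − -167.867 = 320.656°.
Normalise into (−180°, 180°]: 320.656° − 360° = -39.344°.
Negative ⇒ the second point lies to the west; separation 39.344°.

39.344° west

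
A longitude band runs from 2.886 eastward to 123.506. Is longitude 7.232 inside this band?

Yes

Band width going east from +2.886° to +123.506°: ((123.506 − 2.886) mod 360) = 120.620°.
Offset of +7.232° east of the west edge: ((7.232 − 2.886) mod 360) = 4.346°.
4.346° ≤ 120.620° ⇒ inside.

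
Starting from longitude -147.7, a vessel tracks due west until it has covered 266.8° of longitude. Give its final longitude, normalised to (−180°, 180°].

-54.5°

Start at -147.7°; shift −266.8° → -414.5°.
-414.5° lies outside (−180°, 180°]; add 360° → -54.5°.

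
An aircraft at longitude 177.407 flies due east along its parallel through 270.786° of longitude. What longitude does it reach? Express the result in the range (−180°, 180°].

Start at +177.407°; shift +270.786° → +448.193°.
+448.193° lies outside (−180°, 180°]; subtract 360° → +88.193°.

+88.193°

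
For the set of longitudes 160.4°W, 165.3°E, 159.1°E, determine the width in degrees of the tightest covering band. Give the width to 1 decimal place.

40.5°

Sort the longitudes: -160.4°, +159.1°, +165.3°.
Eastward gaps between consecutive values (wrapping around): 319.5°, 6.2°, 34.3°.
Largest gap = 319.5° ⇒ minimal covering band is its complement: 360° − 319.5° = 40.5°.
Band runs from +159.1° eastward to -160.4°, crossing the antimeridian.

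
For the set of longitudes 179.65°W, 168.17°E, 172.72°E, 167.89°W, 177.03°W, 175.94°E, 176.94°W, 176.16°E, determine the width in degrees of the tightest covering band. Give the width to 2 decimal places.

23.94°

Sort the longitudes: -179.65°, -177.03°, -176.94°, -167.89°, +168.17°, +172.72°, +175.94°, +176.16°.
Eastward gaps between consecutive values (wrapping around): 2.62°, 0.09°, 9.05°, 336.06°, 4.55°, 3.22°, 0.22°, 4.19°.
Largest gap = 336.06° ⇒ minimal covering band is its complement: 360° − 336.06° = 23.94°.
Band runs from +168.17° eastward to -167.89°, crossing the antimeridian.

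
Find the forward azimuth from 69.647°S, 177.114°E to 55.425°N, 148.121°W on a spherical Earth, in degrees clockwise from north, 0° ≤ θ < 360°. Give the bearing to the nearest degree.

24°

Δλ = -148.121 − 177.114 = -325.235°; wrapped into (−180°, 180°]: 34.765°.
θ = atan2( sin Δλ · cos φ₂ , cos φ₁ · sin φ₂ − sin φ₁ · cos φ₂ · cos Δλ )
  = atan2(0.32359, 0.72346) = 24.098° → normalised to [0°, 360°): 24.098°.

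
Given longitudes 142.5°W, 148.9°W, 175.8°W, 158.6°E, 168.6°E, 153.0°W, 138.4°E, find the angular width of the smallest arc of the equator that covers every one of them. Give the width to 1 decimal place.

Sort the longitudes: -175.8°, -153.0°, -148.9°, -142.5°, +138.4°, +158.6°, +168.6°.
Eastward gaps between consecutive values (wrapping around): 22.8°, 4.1°, 6.4°, 280.9°, 20.2°, 10.0°, 15.6°.
Largest gap = 280.9° ⇒ minimal covering band is its complement: 360° − 280.9° = 79.1°.
Band runs from +138.4° eastward to -142.5°, crossing the antimeridian.

79.1°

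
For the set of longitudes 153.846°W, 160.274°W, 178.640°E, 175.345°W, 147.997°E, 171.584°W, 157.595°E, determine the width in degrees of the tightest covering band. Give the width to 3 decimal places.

58.157°

Sort the longitudes: -175.345°, -171.584°, -160.274°, -153.846°, +147.997°, +157.595°, +178.640°.
Eastward gaps between consecutive values (wrapping around): 3.761°, 11.310°, 6.428°, 301.843°, 9.598°, 21.045°, 6.015°.
Largest gap = 301.843° ⇒ minimal covering band is its complement: 360° − 301.843° = 58.157°.
Band runs from +147.997° eastward to -153.846°, crossing the antimeridian.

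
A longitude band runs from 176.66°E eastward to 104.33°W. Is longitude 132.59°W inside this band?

Band width going east from +176.66° to -104.33°: ((-104.33 − 176.66) mod 360) = 79.01°.
Offset of -132.59° east of the west edge: ((-132.59 − 176.66) mod 360) = 50.75°.
50.75° ≤ 79.01° ⇒ inside.

Yes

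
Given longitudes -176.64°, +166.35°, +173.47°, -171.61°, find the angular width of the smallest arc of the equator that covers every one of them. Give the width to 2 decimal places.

22.04°

Sort the longitudes: -176.64°, -171.61°, +166.35°, +173.47°.
Eastward gaps between consecutive values (wrapping around): 5.03°, 337.96°, 7.12°, 9.89°.
Largest gap = 337.96° ⇒ minimal covering band is its complement: 360° − 337.96° = 22.04°.
Band runs from +166.35° eastward to -171.61°, crossing the antimeridian.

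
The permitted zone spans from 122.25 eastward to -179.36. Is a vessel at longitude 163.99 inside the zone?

Yes

Band width going east from +122.25° to -179.36°: ((-179.36 − 122.25) mod 360) = 58.39°.
Offset of +163.99° east of the west edge: ((163.99 − 122.25) mod 360) = 41.74°.
41.74° ≤ 58.39° ⇒ inside.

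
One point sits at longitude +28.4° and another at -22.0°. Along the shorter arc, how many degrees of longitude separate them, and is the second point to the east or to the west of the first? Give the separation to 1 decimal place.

50.4° west

Raw difference: -22.0 − 28.4 = -50.4°.
Normalise into (−180°, 180°]: -50.4° stays -50.4°.
Negative ⇒ the second point lies to the west; separation 50.4°.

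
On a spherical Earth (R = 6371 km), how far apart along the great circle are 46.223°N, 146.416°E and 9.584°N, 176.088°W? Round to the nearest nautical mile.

2917 nmi

Δλ = -176.088 − 146.416 = -322.504°; wrapped into (−180°, 180°]: 37.496°.
Δφ = 9.584 − 46.223 = -36.639°.
a = sin²(Δφ/2) + cos φ₁ · cos φ₂ · sin²(Δλ/2) = 0.169267.
c = 2·atan2(√a, √(1−a)) = 0.84802 rad → d = 6371·c ≈ 5402.76 km ≈ 2917.26 nmi.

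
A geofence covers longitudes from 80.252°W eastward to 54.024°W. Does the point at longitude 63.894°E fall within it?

Band width going east from -80.252° to -54.024°: ((-54.024 − -80.252) mod 360) = 26.228°.
Offset of +63.894° east of the west edge: ((63.894 − -80.252) mod 360) = 144.146°.
144.146° > 26.228° ⇒ outside.

No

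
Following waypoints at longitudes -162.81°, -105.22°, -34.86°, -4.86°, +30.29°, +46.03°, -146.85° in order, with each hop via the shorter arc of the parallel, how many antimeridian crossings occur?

Leg 1: -162.81° → -105.22°, shortest Δλ = 57.59° (east) — does not cross 180°.
Leg 2: -105.22° → -34.86°, shortest Δλ = 70.36° (east) — does not cross 180°.
Leg 3: -34.86° → -4.86°, shortest Δλ = 30.0° (east) — does not cross 180°.
Leg 4: -4.86° → +30.29°, shortest Δλ = 35.15° (east) — does not cross 180°.
Leg 5: +30.29° → +46.03°, shortest Δλ = 15.74° (east) — does not cross 180°.
Leg 6: +46.03° → -146.85°, shortest Δλ = 167.12° (east) — crosses 180°.
Total crossings: 1.

1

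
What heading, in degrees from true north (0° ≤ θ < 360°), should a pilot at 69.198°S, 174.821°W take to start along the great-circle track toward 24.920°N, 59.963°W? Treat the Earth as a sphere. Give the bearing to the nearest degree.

Δλ = -59.963 − -174.821 = 114.858°.
θ = atan2( sin Δλ · cos φ₂ , cos φ₁ · sin φ₂ − sin φ₁ · cos φ₂ · cos Δλ )
  = atan2(0.82288, -0.20674) = 104.103° → normalised to [0°, 360°): 104.103°.

104°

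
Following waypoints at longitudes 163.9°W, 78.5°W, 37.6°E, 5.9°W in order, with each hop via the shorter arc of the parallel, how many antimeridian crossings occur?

Leg 1: -163.9° → -78.5°, shortest Δλ = 85.4° (east) — does not cross 180°.
Leg 2: -78.5° → +37.6°, shortest Δλ = 116.1° (east) — does not cross 180°.
Leg 3: +37.6° → -5.9°, shortest Δλ = -43.5° (west) — does not cross 180°.
Total crossings: 0.

0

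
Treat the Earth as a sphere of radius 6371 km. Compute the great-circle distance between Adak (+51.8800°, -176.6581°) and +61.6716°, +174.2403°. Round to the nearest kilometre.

Δλ = 174.2403 − -176.6581 = 350.8984°; wrapped into (−180°, 180°]: -9.1016°.
Δφ = 61.6716 − 51.8800 = 9.7916°.
a = sin²(Δφ/2) + cos φ₁ · cos φ₂ · sin²(Δλ/2) = 0.009128.
c = 2·atan2(√a, √(1−a)) = 0.19137 rad → d = 6371·c ≈ 1219.21 km.

1219 km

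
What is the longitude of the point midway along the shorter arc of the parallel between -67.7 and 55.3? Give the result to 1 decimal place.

Signed shortest Δλ from -67.7° to +55.3° is +123.0°.
Midpoint longitude = -67.7° + (+123.0°)/2 = -67.7° + 61.5° = -6.2°.

-6.2°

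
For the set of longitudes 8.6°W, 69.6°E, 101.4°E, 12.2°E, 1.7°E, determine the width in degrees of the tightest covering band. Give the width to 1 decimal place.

110.0°

Sort the longitudes: -8.6°, +1.7°, +12.2°, +69.6°, +101.4°.
Eastward gaps between consecutive values (wrapping around): 10.3°, 10.5°, 57.4°, 31.8°, 250.0°.
Largest gap = 250.0° ⇒ minimal covering band is its complement: 360° − 250.0° = 110.0°.
Band runs from -8.6° eastward to +101.4°.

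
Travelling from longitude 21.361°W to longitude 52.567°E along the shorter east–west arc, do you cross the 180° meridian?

Signed shortest Δλ = ((52.567 − -21.361 + 180) mod 360) − 180 = 73.928°.
Going east by 73.928° from -21.361° reaches +52.567° without touching 180°.

No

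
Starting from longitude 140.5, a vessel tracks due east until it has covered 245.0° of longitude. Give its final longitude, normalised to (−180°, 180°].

Start at +140.5°; shift +245.0° → +385.5°.
+385.5° lies outside (−180°, 180°]; subtract 360° → +25.5°.

+25.5°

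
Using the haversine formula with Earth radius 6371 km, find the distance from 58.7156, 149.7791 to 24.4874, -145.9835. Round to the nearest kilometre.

6224 km

Δλ = -145.9835 − 149.7791 = -295.7626°; wrapped into (−180°, 180°]: 64.2374°.
Δφ = 24.4874 − 58.7156 = -34.2282°.
a = sin²(Δφ/2) + cos φ₁ · cos φ₂ · sin²(Δλ/2) = 0.220186.
c = 2·atan2(√a, √(1−a)) = 0.97686 rad → d = 6371·c ≈ 6223.57 km.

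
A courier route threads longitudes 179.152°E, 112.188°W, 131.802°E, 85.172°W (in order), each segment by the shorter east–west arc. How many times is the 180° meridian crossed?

Leg 1: +179.152° → -112.188°, shortest Δλ = 68.66° (east) — crosses 180°.
Leg 2: -112.188° → +131.802°, shortest Δλ = -116.01° (west) — crosses 180°.
Leg 3: +131.802° → -85.172°, shortest Δλ = 143.026° (east) — crosses 180°.
Total crossings: 3.

3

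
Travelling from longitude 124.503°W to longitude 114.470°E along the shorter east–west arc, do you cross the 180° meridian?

Naïve |114.470 − -124.503| = 238.973° > 180°, so the shorter arc goes the other way round — across 180°.
Signed shortest Δλ = ((114.470 − -124.503 + 180) mod 360) − 180 = -121.027°.
Going west by 121.027° from -124.503° passes through 180° before reaching +114.470°.

Yes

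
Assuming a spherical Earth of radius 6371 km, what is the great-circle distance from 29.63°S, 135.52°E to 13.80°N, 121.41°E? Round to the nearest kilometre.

Δλ = 121.41 − 135.52 = -14.11°.
Δφ = 13.80 − -29.63 = 43.43°.
a = sin²(Δφ/2) + cos φ₁ · cos φ₂ · sin²(Δλ/2) = 0.149627.
c = 2·atan2(√a, √(1−a)) = 0.79435 rad → d = 6371·c ≈ 5060.82 km.

5061 km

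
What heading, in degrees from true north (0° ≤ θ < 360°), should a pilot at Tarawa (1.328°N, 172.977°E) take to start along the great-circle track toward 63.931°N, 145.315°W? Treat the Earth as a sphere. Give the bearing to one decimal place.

Δλ = -145.315 − 172.977 = -318.292°; wrapped into (−180°, 180°]: 41.708°.
θ = atan2( sin Δλ · cos φ₂ , cos φ₁ · sin φ₂ − sin φ₁ · cos φ₂ · cos Δλ )
  = atan2(0.29238, 0.89042) = 18.178° → normalised to [0°, 360°): 18.178°.

18.2°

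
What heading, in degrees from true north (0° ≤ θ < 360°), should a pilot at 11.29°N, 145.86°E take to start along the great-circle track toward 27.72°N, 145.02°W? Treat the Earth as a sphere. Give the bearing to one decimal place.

64.5°

Δλ = -145.02 − 145.86 = -290.88°; wrapped into (−180°, 180°]: 69.12°.
θ = atan2( sin Δλ · cos φ₂ , cos φ₁ · sin φ₂ − sin φ₁ · cos φ₂ · cos Δλ )
  = atan2(0.82710, 0.39438) = 64.507° → normalised to [0°, 360°): 64.507°.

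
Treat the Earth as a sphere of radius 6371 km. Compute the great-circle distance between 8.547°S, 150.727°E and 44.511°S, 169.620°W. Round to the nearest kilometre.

5523 km

Δλ = -169.620 − 150.727 = -320.347°; wrapped into (−180°, 180°]: 39.653°.
Δφ = -44.511 − -8.547 = -35.964°.
a = sin²(Δφ/2) + cos φ₁ · cos φ₂ · sin²(Δλ/2) = 0.176432.
c = 2·atan2(√a, √(1−a)) = 0.86697 rad → d = 6371·c ≈ 5523.49 km.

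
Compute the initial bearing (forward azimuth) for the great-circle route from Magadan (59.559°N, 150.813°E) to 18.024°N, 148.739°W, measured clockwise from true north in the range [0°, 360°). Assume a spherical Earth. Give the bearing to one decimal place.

106.7°

Δλ = -148.739 − 150.813 = -299.552°; wrapped into (−180°, 180°]: 60.448°.
θ = atan2( sin Δλ · cos φ₂ , cos φ₁ · sin φ₂ − sin φ₁ · cos φ₂ · cos Δλ )
  = atan2(0.82722, -0.24759) = 106.663° → normalised to [0°, 360°): 106.663°.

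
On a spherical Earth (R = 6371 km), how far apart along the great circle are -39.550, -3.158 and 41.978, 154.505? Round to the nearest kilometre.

18120 km

Δλ = 154.505 − -3.158 = 157.663°.
Δφ = 41.978 − -39.550 = 81.528°.
a = sin²(Δφ/2) + cos φ₁ · cos φ₂ · sin²(Δλ/2) = 0.978045.
c = 2·atan2(√a, √(1−a)) = 2.84416 rad → d = 6371·c ≈ 18120.12 km.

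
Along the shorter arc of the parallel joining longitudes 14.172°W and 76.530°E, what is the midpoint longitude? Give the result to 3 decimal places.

31.179°E

Signed shortest Δλ from -14.172° to +76.530° is +90.702°.
Midpoint longitude = -14.172° + (+90.702°)/2 = -14.172° + 45.351° = +31.179°.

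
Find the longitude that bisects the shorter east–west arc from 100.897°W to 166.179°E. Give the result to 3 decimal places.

Signed shortest Δλ from -100.897° to +166.179° is -92.924°.
Midpoint longitude = -100.897° + (-92.924°)/2 = -100.897° − 46.462° = -147.359°.
(The naïve average (-100.897 + +166.179)/2 = 32.641° is on the wrong side of the globe.)

147.359°W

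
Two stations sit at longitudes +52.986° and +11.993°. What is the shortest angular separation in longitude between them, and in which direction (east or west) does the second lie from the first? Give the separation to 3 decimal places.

40.993° west

Raw difference: 11.993 − 52.986 = -40.993°.
Normalise into (−180°, 180°]: -40.993° stays -40.993°.
Negative ⇒ the second point lies to the west; separation 40.993°.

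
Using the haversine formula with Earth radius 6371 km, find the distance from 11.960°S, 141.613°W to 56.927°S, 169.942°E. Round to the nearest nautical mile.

3491 nmi

Δλ = 169.942 − -141.613 = 311.555°; wrapped into (−180°, 180°]: -48.445°.
Δφ = -56.927 − -11.960 = -44.967°.
a = sin²(Δφ/2) + cos φ₁ · cos φ₂ · sin²(Δλ/2) = 0.236108.
c = 2·atan2(√a, √(1−a)) = 1.01481 rad → d = 6371·c ≈ 6465.34 km ≈ 3491.00 nmi.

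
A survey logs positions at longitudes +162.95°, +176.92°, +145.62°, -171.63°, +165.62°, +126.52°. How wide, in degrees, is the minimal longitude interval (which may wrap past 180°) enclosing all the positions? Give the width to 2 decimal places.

Sort the longitudes: -171.63°, +126.52°, +145.62°, +162.95°, +165.62°, +176.92°.
Eastward gaps between consecutive values (wrapping around): 298.15°, 19.10°, 17.33°, 2.67°, 11.30°, 11.45°.
Largest gap = 298.15° ⇒ minimal covering band is its complement: 360° − 298.15° = 61.85°.
Band runs from +126.52° eastward to -171.63°, crossing the antimeridian.

61.85°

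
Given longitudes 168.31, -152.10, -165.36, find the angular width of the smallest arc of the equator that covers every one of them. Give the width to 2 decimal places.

39.59°

Sort the longitudes: -165.36°, -152.10°, +168.31°.
Eastward gaps between consecutive values (wrapping around): 13.26°, 320.41°, 26.33°.
Largest gap = 320.41° ⇒ minimal covering band is its complement: 360° − 320.41° = 39.59°.
Band runs from +168.31° eastward to -152.10°, crossing the antimeridian.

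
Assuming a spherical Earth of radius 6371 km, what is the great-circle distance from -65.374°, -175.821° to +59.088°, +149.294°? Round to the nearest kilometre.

Δλ = 149.294 − -175.821 = 325.115°; wrapped into (−180°, 180°]: -34.885°.
Δφ = 59.088 − -65.374 = 124.462°.
a = sin²(Δφ/2) + cos φ₁ · cos φ₂ · sin²(Δλ/2) = 0.802163.
c = 2·atan2(√a, √(1−a)) = 2.21972 rad → d = 6371·c ≈ 14141.81 km.

14142 km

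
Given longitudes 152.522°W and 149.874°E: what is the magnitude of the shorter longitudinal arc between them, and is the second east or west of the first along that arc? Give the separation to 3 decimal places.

Raw difference: 149.874 − -152.522 = 302.396°.
Normalise into (−180°, 180°]: 302.396° − 360° = -57.604°.
Negative ⇒ the second point lies to the west; separation 57.604°.

57.604° west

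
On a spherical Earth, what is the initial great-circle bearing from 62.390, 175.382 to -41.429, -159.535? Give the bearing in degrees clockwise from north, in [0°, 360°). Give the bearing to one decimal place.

Δλ = -159.535 − 175.382 = -334.917°; wrapped into (−180°, 180°]: 25.083°.
θ = atan2( sin Δλ · cos φ₂ , cos φ₁ · sin φ₂ − sin φ₁ · cos φ₂ · cos Δλ )
  = atan2(0.31785, -0.90840) = 160.715° → normalised to [0°, 360°): 160.715°.

160.7°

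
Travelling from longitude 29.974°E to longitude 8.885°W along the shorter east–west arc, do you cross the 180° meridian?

No

Signed shortest Δλ = ((-8.885 − 29.974 + 180) mod 360) − 180 = -38.859°.
Going west by 38.859° from +29.974° reaches -8.885° without touching 180°.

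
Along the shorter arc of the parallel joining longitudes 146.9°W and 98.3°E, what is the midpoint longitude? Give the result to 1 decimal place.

155.7°E

Signed shortest Δλ from -146.9° to +98.3° is -114.8°.
Midpoint longitude = -146.9° + (-114.8°)/2 = -146.9° − 57.4° = -204.3°.
Normalise into (−180°, 180°]: +155.7°.
(The naïve average (-146.9 + +98.3)/2 = -24.3° is on the wrong side of the globe.)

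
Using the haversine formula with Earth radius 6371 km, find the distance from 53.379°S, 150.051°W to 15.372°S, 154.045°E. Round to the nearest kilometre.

6410 km

Δλ = 154.045 − -150.051 = 304.096°; wrapped into (−180°, 180°]: -55.904°.
Δφ = -15.372 − -53.379 = 38.007°.
a = sin²(Δφ/2) + cos φ₁ · cos φ₂ · sin²(Δλ/2) = 0.232404.
c = 2·atan2(√a, √(1−a)) = 1.00606 rad → d = 6371·c ≈ 6409.62 km.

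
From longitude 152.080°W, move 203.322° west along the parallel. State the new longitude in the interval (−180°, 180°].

Start at -152.080°; shift −203.322° → -355.402°.
-355.402° lies outside (−180°, 180°]; add 360° → +4.598°.

4.598°E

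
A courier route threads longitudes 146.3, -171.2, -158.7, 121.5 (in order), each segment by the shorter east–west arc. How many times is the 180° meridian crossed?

Leg 1: +146.3° → -171.2°, shortest Δλ = 42.5° (east) — crosses 180°.
Leg 2: -171.2° → -158.7°, shortest Δλ = 12.5° (east) — does not cross 180°.
Leg 3: -158.7° → +121.5°, shortest Δλ = -79.8° (west) — crosses 180°.
Total crossings: 2.

2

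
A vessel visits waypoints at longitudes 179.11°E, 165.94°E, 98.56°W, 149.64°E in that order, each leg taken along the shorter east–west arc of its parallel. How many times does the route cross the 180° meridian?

Leg 1: +179.11° → +165.94°, shortest Δλ = -13.17° (west) — does not cross 180°.
Leg 2: +165.94° → -98.56°, shortest Δλ = 95.5° (east) — crosses 180°.
Leg 3: -98.56° → +149.64°, shortest Δλ = -111.8° (west) — crosses 180°.
Total crossings: 2.

2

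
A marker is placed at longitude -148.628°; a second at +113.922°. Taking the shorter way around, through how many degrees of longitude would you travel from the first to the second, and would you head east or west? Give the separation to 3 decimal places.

97.450° west

Raw difference: 113.922 − -148.628 = 262.55°.
Normalise into (−180°, 180°]: 262.55° − 360° = -97.45°.
Negative ⇒ the second point lies to the west; separation 97.450°.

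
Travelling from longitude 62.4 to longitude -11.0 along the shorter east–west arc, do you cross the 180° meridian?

Signed shortest Δλ = ((-11.0 − 62.4 + 180) mod 360) − 180 = -73.4°.
Going west by 73.4° from +62.4° reaches -11.0° without touching 180°.

No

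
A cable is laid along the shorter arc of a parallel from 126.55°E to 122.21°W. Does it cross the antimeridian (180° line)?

Naïve |-122.21 − 126.55| = 248.76° > 180°, so the shorter arc goes the other way round — across 180°.
Signed shortest Δλ = ((-122.21 − 126.55 + 180) mod 360) − 180 = 111.24°.
Going east by 111.24° from +126.55° passes through 180° before reaching -122.21°.

Yes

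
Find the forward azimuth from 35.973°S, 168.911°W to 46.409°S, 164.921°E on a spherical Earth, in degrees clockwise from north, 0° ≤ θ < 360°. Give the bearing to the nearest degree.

234°

Δλ = 164.921 − -168.911 = 333.832°; wrapped into (−180°, 180°]: -26.168°.
θ = atan2( sin Δλ · cos φ₂ , cos φ₁ · sin φ₂ − sin φ₁ · cos φ₂ · cos Δλ )
  = atan2(-0.30408, -0.22265) = -126.212° → normalised to [0°, 360°): 233.788°.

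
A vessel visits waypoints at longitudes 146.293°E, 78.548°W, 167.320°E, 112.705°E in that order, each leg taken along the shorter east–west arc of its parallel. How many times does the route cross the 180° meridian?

Leg 1: +146.293° → -78.548°, shortest Δλ = 135.159° (east) — crosses 180°.
Leg 2: -78.548° → +167.320°, shortest Δλ = -114.132° (west) — crosses 180°.
Leg 3: +167.320° → +112.705°, shortest Δλ = -54.615° (west) — does not cross 180°.
Total crossings: 2.

2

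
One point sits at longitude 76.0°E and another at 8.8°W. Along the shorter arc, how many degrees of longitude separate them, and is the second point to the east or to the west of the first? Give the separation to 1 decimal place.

Raw difference: -8.8 − 76.0 = -84.8°.
Normalise into (−180°, 180°]: -84.8° stays -84.8°.
Negative ⇒ the second point lies to the west; separation 84.8°.

84.8° west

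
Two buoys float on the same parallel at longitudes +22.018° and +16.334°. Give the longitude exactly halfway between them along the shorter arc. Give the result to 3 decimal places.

+19.176°

Signed shortest Δλ from +22.018° to +16.334° is -5.684°.
Midpoint longitude = +22.018° + (-5.684°)/2 = +22.018° − 2.842° = +19.176°.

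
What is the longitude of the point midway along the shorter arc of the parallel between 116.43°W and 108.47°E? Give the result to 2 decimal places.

176.02°E

Signed shortest Δλ from -116.43° to +108.47° is -135.10°.
Midpoint longitude = -116.43° + (-135.10°)/2 = -116.43° − 67.55° = -183.98°.
Normalise into (−180°, 180°]: +176.02°.
(The naïve average (-116.43 + +108.47)/2 = -3.98° is on the wrong side of the globe.)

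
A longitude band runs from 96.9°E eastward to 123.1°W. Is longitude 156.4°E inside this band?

Band width going east from +96.9° to -123.1°: ((-123.1 − 96.9) mod 360) = 140.0°.
Offset of +156.4° east of the west edge: ((156.4 − 96.9) mod 360) = 59.5°.
59.5° ≤ 140.0° ⇒ inside.

Yes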